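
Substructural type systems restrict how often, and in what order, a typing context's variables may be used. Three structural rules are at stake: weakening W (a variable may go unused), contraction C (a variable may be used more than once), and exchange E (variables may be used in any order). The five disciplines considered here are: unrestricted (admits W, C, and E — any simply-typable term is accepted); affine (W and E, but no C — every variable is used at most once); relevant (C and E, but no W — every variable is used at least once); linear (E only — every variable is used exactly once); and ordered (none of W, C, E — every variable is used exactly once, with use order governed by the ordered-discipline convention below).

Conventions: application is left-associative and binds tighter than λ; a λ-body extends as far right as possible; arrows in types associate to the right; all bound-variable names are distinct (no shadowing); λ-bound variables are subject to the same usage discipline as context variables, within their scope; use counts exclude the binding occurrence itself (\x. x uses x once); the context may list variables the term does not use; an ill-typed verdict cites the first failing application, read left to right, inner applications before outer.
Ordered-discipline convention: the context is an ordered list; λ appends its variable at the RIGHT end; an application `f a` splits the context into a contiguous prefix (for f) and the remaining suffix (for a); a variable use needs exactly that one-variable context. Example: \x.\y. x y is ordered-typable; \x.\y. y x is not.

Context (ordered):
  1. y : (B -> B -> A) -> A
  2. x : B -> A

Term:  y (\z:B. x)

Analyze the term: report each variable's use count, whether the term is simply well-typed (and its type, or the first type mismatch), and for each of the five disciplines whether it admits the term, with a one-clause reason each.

counts: y: 1, x: 1, z [bound]: 0
left-to-right use order: y, x
typing: ✓ — A
ordered: ✗, unused: z — weakening required
linear: ✗, unused: z — weakening required
affine: ✓, at most one use each (y, x, z)
relevant: ✗, unused: z — weakening required
unrestricted: ✓, simply typable at A; W, C, E all held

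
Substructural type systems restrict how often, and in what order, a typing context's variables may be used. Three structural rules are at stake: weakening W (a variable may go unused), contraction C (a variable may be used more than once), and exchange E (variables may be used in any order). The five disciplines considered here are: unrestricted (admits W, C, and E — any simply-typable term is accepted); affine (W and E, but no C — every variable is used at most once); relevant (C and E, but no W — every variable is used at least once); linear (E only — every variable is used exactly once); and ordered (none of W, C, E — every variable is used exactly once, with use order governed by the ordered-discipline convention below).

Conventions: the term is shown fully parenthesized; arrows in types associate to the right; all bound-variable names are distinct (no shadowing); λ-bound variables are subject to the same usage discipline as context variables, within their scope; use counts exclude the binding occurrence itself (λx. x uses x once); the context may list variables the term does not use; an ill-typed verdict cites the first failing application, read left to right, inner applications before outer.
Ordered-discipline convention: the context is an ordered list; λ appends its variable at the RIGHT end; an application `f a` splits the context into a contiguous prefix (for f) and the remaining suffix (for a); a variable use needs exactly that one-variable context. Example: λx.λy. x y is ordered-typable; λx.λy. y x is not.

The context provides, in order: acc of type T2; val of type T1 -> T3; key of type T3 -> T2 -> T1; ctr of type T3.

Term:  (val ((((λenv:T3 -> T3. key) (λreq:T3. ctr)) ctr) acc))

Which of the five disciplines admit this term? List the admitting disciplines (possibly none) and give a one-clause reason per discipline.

accepted by: unrestricted
use counts: acc: 1, val: 1, key: 1, ctr: 2, env (bound): 0, req (bound): 0
order of uses: val, key, ctr, ctr, acc
typing: the term checks, with type T3
ordered: ✗ — uses contraction: ctr ×2; env, req left unused
linear: ✗ — uses contraction: ctr ×2; env, req left unused
affine: ✗ — uses contraction: ctr ×2
relevant: ✗ — env, req left unused
unrestricted: ✓ — type-checks (T3) and nothing is barred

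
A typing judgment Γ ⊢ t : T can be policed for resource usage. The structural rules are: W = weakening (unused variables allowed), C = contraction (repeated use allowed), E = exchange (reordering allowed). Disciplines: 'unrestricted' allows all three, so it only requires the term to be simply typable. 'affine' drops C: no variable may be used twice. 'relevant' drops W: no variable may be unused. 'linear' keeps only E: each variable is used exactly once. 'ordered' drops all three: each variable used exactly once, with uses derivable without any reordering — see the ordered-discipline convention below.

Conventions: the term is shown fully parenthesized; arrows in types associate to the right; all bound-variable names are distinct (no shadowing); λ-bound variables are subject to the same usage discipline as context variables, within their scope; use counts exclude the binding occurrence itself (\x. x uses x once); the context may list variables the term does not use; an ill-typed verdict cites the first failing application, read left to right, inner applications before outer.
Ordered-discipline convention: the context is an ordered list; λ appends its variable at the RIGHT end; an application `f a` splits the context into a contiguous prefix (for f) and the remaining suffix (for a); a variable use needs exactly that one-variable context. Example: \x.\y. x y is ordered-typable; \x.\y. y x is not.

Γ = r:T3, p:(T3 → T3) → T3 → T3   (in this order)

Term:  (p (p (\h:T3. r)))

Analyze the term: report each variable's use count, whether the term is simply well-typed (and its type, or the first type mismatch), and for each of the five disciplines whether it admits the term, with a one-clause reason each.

usage: r ×1, p ×2, h [bound] ×0
left-to-right use order: p, p, r
typing: ✓ — T3 → T3
ordered: ✗, p ×2 used more than once (contraction); needs weakening: h unused
linear: ✗, p ×2 used more than once (contraction); needs weakening: h unused
affine: ✗, p ×2 used more than once (contraction)
relevant: ✗, needs weakening: h unused
unrestricted: ✓, simply typable at T3 → T3; W, C, E all held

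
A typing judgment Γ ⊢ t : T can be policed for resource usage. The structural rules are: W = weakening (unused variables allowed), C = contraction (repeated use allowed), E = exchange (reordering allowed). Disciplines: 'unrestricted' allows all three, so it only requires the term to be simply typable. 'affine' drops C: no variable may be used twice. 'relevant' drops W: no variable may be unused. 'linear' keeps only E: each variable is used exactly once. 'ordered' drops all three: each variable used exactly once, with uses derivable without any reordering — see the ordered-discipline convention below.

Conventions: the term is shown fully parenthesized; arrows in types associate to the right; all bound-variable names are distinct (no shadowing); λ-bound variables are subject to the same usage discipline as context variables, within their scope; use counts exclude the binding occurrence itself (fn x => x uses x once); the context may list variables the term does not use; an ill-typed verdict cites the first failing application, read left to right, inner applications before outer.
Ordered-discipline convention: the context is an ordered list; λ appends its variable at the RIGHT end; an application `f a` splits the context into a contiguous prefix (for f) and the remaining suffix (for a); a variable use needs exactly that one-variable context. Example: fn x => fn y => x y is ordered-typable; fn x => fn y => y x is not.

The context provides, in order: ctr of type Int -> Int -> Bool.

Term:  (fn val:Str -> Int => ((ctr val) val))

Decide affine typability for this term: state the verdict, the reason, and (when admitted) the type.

no — the type mismatch rejects it
usage: ctr=1, val (bound)=2
left-to-right use order: ctr, val, val
typing: ill-typed: argument of type Str -> Int where Int is required
per-discipline verdicts: ordered ✗; linear ✗; affine ✗; relevant ✗; unrestricted ✗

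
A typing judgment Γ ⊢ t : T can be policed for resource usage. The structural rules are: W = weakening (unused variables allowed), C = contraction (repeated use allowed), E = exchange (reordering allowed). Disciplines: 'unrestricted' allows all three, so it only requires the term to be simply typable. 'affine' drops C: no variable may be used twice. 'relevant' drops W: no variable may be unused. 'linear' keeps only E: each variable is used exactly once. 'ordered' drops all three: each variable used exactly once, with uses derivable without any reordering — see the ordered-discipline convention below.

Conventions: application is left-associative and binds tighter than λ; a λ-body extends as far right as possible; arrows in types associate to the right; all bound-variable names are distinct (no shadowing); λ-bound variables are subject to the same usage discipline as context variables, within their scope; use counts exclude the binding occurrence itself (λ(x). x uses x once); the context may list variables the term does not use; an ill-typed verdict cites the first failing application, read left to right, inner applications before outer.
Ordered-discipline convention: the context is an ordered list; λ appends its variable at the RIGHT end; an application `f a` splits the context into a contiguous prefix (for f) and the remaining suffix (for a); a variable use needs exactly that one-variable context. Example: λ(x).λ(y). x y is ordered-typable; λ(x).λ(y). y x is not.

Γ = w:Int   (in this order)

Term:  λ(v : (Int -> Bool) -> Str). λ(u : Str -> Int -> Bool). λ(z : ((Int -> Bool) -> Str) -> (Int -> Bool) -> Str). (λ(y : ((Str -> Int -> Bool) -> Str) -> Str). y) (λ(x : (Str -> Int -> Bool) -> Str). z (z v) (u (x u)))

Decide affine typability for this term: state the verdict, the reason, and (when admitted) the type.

no — u ×2, z ×2 used more than once (contraction)
variable uses: w ×0; v [bound] ×1; u [bound] ×2; z [bound] ×2; y [bound] ×1; x [bound] ×1
order of uses: y, z, z, v, u, x, u
typing: ✓ — ((Int -> Bool) -> Str) -> (Str -> Int -> Bool) -> (((Int -> Bool) -> Str) -> (Int -> Bool) -> Str) -> ((Str -> Int -> Bool) -> Str) -> Str
summary: ordered ✗ · linear ✗ · affine ✗ · relevant ✗ · unrestricted ✓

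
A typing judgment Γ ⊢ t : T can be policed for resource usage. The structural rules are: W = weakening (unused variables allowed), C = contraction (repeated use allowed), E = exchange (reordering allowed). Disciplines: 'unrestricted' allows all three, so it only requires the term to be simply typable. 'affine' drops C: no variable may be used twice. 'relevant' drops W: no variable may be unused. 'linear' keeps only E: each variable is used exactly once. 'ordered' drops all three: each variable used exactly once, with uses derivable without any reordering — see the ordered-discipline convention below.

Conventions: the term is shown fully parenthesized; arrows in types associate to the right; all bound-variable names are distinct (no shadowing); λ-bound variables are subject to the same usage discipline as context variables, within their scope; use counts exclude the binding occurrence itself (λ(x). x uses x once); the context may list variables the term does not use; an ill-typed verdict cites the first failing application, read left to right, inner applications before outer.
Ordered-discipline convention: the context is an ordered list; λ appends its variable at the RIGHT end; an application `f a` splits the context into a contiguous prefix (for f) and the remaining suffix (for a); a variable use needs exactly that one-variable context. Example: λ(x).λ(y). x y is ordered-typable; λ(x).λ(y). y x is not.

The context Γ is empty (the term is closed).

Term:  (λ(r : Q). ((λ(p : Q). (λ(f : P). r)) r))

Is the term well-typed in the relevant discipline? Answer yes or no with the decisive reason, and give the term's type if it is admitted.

no — needs weakening: p, f unused
variable uses: r (bound) ×2, p (bound) ×0, f (bound) ×0
use order (left to right): r, r
typing: the term checks, with type Q → P → Q
all disciplines: ordered ✗ · linear ✗ · affine ✗ · relevant ✗ · unrestricted ✓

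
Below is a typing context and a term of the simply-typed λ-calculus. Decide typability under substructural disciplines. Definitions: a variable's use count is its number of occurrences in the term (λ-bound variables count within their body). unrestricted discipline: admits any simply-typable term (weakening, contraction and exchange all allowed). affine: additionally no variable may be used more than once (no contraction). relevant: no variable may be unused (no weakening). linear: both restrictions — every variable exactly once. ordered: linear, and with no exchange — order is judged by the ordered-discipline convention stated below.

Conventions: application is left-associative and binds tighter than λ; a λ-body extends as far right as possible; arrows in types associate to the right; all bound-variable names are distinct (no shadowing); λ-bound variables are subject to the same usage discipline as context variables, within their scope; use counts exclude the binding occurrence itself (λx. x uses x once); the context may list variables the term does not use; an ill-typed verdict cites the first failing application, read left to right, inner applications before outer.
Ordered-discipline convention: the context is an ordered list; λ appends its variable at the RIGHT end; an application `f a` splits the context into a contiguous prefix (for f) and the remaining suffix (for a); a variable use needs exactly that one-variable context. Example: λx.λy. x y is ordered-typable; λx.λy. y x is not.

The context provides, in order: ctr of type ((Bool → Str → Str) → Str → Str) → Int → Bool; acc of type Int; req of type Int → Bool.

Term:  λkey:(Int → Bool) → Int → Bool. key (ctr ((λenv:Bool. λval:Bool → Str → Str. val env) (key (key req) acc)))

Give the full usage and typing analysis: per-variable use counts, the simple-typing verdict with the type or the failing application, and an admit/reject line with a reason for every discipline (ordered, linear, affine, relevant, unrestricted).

usage: ctr: 1×, acc: 1×, req: 1×, key (bound): 3×, env (bound): 1×, val (bound): 1×
uses in reading order: key, ctr, val, env, key, key, req, acc
typing: well-typed — term : ((Int → Bool) → Int → Bool) → Int → Bool
ordered ✗ (repeated use of key ×3)
linear ✗ (repeated use of key ×3)
affine ✗ (repeated use of key ×3)
relevant ✓ (none of ctr, acc, req, key, env, val goes unused)
unrestricted ✓ (well-typed at ((Int → Bool) → Int → Bool) → Int → Bool; no restrictions here)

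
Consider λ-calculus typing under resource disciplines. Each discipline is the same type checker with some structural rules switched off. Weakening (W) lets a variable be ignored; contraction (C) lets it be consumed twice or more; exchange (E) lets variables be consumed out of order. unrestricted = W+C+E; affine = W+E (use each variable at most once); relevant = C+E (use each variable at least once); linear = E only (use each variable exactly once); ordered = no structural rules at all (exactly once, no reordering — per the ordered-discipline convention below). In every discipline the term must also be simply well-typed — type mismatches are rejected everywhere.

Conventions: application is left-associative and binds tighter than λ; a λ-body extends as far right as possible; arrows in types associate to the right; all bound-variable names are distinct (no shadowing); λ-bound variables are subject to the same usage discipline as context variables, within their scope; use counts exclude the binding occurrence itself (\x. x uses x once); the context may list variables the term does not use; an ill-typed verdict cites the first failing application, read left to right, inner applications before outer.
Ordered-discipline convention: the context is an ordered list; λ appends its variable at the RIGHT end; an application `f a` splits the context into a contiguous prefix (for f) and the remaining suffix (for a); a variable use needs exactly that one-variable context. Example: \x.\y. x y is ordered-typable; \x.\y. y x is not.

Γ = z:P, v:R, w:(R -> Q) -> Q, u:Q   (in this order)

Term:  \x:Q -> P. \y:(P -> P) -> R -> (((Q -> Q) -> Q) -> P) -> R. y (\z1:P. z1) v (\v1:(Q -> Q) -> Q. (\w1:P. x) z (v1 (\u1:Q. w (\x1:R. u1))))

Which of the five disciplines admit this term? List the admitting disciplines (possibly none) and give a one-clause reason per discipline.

admitted by: affine, unrestricted
use counts: z ×1; v ×1; w ×1; u ×0; x [bound] ×1; y [bound] ×1; z1 [bound] ×1; v1 [bound] ×1; w1 [bound] ×0; u1 [bound] ×1; x1 [bound] ×0
left-to-right use order: y, z1, v, x, z, v1, w, u1
typing: well-typed at (Q -> P) -> ((P -> P) -> R -> (((Q -> Q) -> Q) -> P) -> R) -> R
ordered: ✗ — u, w1, x1 never used (weakening)
linear: ✗ — u, w1, x1 never used (weakening)
affine: ✓ — none of z, v, w, u, x, y, z1, v1, w1, u1, x1 used more than once
relevant: ✗ — u, w1, x1 never used (weakening)
unrestricted: ✓ — well-typed at (Q -> P) -> ((P -> P) -> R -> (((Q -> Q) -> Q) -> P) -> R) -> R; no restrictions here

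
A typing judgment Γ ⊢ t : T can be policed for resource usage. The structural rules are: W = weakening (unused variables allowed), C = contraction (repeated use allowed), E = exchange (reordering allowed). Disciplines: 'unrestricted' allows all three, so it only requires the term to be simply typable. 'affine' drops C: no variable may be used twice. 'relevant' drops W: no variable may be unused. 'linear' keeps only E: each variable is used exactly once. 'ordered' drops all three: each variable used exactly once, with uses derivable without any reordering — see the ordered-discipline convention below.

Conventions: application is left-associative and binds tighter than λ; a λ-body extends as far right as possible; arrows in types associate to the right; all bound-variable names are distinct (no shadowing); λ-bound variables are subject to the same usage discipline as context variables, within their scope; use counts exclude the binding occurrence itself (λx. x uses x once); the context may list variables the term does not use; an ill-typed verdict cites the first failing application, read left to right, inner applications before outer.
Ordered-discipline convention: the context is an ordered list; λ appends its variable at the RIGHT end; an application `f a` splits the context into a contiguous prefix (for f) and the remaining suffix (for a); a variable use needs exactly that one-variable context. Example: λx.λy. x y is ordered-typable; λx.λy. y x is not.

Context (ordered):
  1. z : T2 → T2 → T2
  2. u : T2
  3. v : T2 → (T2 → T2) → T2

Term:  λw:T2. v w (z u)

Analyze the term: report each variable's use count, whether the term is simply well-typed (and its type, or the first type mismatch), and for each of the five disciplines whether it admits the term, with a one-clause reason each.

variable uses: z ×1, u ×1, v ×1, w [bound] ×1
use order (left to right): v, w, z, u
typing: the term checks, with type T2 → T2
ordered: ✗, needs exchange: uses follow v, w, z, u
linear: ✓, z, u, v, w: one use apiece
affine: ✓, at most one use each (z, u, v, w)
relevant: ✓, z, u, v, w: all used, weakening unneeded
unrestricted: ✓, simply typable at T2 → T2; W, C, E all held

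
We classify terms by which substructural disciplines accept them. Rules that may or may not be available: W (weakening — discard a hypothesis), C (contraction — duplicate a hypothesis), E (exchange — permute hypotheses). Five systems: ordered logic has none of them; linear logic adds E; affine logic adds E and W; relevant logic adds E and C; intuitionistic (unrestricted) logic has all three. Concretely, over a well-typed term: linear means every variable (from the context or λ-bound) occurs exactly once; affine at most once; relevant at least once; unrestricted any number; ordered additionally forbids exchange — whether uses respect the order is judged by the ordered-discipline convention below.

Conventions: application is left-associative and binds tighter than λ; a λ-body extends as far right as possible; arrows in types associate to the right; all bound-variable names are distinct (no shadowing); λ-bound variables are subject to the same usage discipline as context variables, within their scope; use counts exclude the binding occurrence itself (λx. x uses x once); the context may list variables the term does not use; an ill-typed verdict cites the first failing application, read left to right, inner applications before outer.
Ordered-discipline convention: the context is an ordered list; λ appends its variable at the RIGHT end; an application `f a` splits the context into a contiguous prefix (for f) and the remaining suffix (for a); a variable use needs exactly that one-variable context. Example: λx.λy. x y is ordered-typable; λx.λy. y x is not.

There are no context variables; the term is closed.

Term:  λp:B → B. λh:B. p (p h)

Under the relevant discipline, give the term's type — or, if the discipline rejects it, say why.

term : (B → B) → B → B
variable uses: p [bound]: 2; h [bound]: 1
order of uses: p, p, h
typing: well-typed at (B → B) → B → B
summary: ordered ✗ · linear ✗ · affine ✗ · relevant ✓ · unrestricted ✓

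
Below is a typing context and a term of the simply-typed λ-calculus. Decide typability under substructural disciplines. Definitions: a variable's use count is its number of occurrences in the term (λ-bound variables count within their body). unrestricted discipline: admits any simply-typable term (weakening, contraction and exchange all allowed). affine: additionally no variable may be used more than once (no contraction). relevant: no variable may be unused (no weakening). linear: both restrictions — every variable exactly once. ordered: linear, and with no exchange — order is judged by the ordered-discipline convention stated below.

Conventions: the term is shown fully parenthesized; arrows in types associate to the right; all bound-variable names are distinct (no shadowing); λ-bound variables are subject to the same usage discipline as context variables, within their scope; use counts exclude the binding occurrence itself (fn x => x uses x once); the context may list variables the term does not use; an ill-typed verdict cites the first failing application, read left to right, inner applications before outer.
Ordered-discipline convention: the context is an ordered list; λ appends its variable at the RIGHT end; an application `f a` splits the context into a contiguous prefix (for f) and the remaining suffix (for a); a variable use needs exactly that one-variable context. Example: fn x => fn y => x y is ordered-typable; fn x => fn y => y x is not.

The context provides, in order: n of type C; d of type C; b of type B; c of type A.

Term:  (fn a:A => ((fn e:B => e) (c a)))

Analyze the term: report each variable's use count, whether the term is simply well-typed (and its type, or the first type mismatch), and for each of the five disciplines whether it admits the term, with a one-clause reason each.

usage: n: 0; d: 0; b: 0; c: 1; a (bound): 1; e (bound): 1
uses in reading order: e, c, a
typing: ill-typed: non-arrow in function slot: A
ordered ✗ (the type mismatch rejects it)
linear ✗ (not simply typable)
affine ✗ (fails simple typing)
relevant ✗ (a type mismatch blocks all five)
unrestricted ✗ (the type mismatch rejects it)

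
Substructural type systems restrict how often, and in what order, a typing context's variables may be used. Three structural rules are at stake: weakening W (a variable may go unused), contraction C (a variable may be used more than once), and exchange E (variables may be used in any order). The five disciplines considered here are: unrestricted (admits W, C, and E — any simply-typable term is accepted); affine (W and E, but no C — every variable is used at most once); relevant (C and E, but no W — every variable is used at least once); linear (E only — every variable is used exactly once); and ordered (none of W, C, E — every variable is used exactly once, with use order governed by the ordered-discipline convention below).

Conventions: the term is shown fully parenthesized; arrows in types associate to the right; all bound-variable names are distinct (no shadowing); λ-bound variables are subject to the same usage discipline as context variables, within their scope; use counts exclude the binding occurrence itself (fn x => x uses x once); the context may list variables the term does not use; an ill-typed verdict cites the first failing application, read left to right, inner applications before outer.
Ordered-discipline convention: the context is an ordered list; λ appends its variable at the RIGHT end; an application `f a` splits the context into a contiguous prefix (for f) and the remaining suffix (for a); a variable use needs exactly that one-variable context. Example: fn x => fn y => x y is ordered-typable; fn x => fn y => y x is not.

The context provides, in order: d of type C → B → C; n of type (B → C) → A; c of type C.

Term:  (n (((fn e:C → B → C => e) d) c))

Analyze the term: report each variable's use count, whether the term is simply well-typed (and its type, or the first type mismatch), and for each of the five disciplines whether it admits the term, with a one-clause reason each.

usage: d=1, n=1, c=1, e (bound)=1
left-to-right use order: n, e, d, c
typing: the term checks, with type A
ordered: ✗ — use order n, e, d, c needs exchange
linear: ✓ — each of d, n, c, e used exactly once
affine: ✓ — d, n, c, e: no repeats, contraction unneeded
relevant: ✓ — d, n, c, e: all used, weakening unneeded
unrestricted: ✓ — well-typed at A; no restrictions here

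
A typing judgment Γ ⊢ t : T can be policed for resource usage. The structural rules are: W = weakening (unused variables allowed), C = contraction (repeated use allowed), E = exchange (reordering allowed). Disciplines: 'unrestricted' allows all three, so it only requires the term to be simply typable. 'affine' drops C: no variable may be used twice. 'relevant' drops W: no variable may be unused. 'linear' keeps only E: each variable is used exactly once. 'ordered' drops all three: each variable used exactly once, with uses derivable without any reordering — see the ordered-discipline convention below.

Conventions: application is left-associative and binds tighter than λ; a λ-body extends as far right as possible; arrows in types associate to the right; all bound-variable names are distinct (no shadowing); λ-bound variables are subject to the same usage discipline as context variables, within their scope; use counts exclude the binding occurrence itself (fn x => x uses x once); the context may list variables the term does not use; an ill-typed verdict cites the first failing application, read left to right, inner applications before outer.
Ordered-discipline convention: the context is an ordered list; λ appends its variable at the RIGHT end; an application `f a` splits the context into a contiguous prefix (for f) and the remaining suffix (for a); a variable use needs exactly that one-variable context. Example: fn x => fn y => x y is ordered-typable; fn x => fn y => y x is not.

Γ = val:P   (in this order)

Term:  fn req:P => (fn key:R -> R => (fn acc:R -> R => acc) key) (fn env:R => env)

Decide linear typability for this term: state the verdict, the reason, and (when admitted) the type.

no — val, req never used (weakening)
use counts: val: 0×, req (λ-bound): 0×, key (λ-bound): 1×, acc (λ-bound): 1×, env (λ-bound): 1×
use order (left to right): acc, key, env
typing: well-typed — term : P -> R -> R
across the five disciplines: ordered ✗, linear ✗, affine ✓, relevant ✗, unrestricted ✓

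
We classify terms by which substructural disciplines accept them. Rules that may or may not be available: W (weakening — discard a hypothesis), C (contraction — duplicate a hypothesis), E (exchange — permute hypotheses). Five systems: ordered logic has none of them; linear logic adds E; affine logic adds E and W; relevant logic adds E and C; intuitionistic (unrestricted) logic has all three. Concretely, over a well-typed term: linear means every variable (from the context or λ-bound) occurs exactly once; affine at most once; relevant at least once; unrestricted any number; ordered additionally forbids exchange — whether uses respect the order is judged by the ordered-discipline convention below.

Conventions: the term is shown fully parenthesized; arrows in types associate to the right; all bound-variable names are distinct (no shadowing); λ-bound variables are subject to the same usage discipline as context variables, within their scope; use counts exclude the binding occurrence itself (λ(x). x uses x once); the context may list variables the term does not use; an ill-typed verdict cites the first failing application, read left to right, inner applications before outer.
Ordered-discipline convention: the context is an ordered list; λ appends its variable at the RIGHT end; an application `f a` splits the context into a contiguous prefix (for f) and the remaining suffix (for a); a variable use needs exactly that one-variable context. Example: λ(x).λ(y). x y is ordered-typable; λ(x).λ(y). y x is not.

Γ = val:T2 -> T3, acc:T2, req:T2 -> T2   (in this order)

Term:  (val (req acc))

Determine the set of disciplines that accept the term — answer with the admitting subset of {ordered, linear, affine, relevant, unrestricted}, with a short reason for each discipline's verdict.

admitting disciplines: linear, affine, relevant, unrestricted
variable uses: val: 1; acc: 1; req: 1
use order (left to right): val, req, acc
typing: the term checks, with type T3
ordered ✗ (needs exchange: uses follow val, req, acc)
linear ✓ (exactly-once usage across val, acc, req)
affine ✓ (at most one use each (val, acc, req))
relevant ✓ (every one of val, acc, req appears)
unrestricted ✓ (simply typable at T3; W, C, E all held)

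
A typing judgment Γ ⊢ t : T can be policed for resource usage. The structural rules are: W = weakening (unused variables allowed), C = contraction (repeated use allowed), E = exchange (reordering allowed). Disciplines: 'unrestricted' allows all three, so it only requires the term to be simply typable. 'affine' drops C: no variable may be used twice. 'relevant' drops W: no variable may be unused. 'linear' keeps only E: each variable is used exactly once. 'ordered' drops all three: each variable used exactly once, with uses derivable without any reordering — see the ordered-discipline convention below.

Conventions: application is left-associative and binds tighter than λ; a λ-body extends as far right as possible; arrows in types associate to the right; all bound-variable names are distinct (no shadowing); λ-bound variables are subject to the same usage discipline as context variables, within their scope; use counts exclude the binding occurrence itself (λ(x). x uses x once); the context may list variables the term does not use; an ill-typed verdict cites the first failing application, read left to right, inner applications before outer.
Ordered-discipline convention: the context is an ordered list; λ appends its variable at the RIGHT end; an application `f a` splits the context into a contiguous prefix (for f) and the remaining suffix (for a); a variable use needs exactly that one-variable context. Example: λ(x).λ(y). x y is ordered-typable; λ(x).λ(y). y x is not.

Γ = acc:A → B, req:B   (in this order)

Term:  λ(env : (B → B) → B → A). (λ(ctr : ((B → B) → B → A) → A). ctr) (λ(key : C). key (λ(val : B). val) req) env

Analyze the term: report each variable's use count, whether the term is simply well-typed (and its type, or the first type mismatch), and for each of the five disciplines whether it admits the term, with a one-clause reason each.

usage: acc: 0×; req: 1×; env (bound): 1×; ctr (bound): 1×; key (bound): 1×; val (bound): 1×
use order (left to right): ctr, key, val, req, env
typing: ill-typed: can't apply a value of type C
ordered: ✗ — a type mismatch blocks all five
linear: ✗ — the type mismatch rejects it
affine: ✗ — not simply typable
relevant: ✗ — fails simple typing
unrestricted: ✗ — a type mismatch blocks all five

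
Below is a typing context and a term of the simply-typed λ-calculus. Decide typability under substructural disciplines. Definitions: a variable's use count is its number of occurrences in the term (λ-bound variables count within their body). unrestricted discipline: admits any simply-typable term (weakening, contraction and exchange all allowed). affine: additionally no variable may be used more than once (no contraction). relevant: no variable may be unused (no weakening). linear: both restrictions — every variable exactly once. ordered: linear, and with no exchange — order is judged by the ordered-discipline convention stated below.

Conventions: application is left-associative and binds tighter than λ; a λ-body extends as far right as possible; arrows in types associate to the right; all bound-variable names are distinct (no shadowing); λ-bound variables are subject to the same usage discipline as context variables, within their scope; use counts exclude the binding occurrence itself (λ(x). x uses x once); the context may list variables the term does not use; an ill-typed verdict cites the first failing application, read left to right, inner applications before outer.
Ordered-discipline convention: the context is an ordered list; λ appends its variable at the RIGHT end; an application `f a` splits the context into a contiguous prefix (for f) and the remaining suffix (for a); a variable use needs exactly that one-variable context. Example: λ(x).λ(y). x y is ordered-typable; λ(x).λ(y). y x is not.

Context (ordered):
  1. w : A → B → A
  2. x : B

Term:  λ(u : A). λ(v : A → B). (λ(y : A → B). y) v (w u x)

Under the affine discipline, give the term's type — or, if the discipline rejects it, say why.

term : A → (A → B) → B
usage: w: 1×, x: 1×, u (bound): 1×, v (bound): 1×, y (bound): 1×
left-to-right use order: y, v, w, u, x
typing: well-typed — term : A → (A → B) → B
per-discipline verdicts: ordered ✗ · linear ✓ · affine ✓ · relevant ✓ · unrestricted ✓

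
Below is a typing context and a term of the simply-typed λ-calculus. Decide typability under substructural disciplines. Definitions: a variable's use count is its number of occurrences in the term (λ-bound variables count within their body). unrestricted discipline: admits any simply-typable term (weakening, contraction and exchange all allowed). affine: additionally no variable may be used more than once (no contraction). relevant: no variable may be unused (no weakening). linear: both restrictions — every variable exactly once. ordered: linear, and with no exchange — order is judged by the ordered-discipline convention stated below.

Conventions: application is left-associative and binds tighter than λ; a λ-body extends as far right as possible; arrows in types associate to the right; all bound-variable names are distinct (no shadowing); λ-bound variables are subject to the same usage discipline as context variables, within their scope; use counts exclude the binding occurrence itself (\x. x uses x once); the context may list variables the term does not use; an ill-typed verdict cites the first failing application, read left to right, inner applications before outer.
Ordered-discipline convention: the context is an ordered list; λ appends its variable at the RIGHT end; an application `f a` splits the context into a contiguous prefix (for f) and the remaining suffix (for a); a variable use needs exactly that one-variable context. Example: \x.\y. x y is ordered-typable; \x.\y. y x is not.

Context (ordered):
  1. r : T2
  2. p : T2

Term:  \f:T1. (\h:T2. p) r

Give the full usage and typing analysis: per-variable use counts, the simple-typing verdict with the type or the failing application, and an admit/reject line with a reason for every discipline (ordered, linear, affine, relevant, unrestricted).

counts: r: 1×, p: 1×, f (bound): 0×, h (bound): 0×
use order (left to right): p, r
typing: well-typed at T1 -> T2
ordered: ✗ — f, h left unused
linear: ✗ — f, h left unused
affine: ✓ — at most one use each (r, p, f, h)
relevant: ✗ — f, h left unused
unrestricted: ✓ — well-typed at T1 -> T2; no restrictions here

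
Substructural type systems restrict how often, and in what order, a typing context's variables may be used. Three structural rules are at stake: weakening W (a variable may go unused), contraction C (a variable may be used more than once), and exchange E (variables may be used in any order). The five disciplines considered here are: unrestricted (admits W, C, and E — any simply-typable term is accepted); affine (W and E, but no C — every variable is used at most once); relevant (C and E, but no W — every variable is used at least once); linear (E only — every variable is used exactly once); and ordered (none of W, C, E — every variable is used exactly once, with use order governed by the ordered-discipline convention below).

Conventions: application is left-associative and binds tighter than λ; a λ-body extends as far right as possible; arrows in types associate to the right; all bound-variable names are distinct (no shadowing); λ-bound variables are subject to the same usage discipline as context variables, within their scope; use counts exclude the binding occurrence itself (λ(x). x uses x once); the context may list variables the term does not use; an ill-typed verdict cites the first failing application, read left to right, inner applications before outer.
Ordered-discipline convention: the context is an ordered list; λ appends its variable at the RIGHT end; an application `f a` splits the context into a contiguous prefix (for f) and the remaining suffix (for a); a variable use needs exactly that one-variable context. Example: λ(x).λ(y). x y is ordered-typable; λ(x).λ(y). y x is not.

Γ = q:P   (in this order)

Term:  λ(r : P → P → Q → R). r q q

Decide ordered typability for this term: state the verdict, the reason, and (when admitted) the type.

no — repeated use of q ×2
variable uses: q: 2×, r (λ-bound): 1×
order of uses: r, q, q
typing: well-typed — term : (P → P → Q → R) → Q → R
summary: ordered ✗; linear ✗; affine ✗; relevant ✓; unrestricted ✓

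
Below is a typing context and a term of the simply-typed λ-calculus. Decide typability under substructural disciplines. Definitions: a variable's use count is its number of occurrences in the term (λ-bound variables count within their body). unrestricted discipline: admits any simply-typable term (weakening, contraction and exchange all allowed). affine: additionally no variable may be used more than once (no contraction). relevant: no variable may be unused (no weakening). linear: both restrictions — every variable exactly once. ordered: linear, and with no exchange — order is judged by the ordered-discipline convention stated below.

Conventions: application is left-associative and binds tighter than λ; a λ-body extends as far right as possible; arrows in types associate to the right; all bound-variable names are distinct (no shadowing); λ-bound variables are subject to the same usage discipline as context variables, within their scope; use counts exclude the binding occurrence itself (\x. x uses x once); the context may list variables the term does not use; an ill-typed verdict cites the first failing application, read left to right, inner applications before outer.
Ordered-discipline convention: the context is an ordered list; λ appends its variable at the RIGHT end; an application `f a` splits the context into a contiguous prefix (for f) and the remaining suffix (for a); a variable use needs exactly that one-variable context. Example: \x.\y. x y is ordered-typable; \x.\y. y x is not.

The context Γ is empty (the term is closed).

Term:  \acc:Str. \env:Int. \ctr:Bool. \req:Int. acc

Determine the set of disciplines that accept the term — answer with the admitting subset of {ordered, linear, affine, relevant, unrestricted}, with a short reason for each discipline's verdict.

admitted in: affine, unrestricted
counts: acc (bound): 1; env (bound): 0; ctr (bound): 0; req (bound): 0
left-to-right use order: acc
typing: well-typed at Str -> Int -> Bool -> Int -> Str
ordered: ✗ — needs weakening: env, ctr, req unused
linear: ✗ — needs weakening: env, ctr, req unused
affine: ✓ — no duplicate uses among acc, env, ctr, req
relevant: ✗ — needs weakening: env, ctr, req unused
unrestricted: ✓ — type-checks (Str -> Int -> Bool -> Int -> Str) and nothing is barred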